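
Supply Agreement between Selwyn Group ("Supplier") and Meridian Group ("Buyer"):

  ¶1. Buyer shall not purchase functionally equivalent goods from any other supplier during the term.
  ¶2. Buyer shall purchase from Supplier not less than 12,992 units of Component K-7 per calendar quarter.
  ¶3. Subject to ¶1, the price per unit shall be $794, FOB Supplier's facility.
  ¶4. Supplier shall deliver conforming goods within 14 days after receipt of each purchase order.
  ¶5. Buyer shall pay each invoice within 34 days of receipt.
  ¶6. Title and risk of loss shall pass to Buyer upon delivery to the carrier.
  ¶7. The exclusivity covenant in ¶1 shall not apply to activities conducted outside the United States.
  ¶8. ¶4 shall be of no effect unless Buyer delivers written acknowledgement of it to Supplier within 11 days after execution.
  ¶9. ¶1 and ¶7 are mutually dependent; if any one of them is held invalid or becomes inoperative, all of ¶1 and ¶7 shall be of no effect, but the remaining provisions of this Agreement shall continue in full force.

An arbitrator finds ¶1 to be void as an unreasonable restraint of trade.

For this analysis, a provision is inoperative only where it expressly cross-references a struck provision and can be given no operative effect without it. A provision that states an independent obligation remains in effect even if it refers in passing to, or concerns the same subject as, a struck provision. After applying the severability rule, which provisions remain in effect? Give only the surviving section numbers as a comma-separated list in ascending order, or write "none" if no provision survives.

¶1 is struck. ¶7 has no operative effect of its own apart from ¶1 and is therefore inoperative. ¶3 mentions ¶1 but its own obligation stands independently of ¶1, so ¶3 is not affected. ¶9 declares ¶1 and ¶7 mutually dependent; since one of them has fallen, all of them are of no effect. The remainder continues in force under ¶9. The provisions still in force are ¶2, ¶3, ¶4, ¶5, ¶6, ¶8, and ¶9.

2, 3, 4, 5, 6, 8, 9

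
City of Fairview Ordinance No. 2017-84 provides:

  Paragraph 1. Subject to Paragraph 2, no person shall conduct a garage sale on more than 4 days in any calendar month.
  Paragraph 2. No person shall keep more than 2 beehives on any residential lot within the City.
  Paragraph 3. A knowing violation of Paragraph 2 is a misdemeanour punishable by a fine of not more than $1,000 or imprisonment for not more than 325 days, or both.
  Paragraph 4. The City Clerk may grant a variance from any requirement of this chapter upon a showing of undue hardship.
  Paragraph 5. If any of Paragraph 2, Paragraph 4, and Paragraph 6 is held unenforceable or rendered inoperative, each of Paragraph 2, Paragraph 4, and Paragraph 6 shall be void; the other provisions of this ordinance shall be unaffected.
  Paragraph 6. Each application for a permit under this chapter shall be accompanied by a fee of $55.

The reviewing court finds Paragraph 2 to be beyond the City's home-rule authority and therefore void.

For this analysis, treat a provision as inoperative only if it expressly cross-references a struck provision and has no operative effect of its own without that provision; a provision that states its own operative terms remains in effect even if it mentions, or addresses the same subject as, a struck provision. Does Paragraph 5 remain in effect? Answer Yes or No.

Paragraph 2 is struck. Paragraph 3 operates only by reference to Paragraph 2, so it falls with Paragraph 2. Paragraph 1 mentions Paragraph 2 but its own obligation stands independently of Paragraph 2, so Paragraph 1 is not affected. Paragraph 5 declares Paragraph 2, Paragraph 4, and Paragraph 6 mutually dependent; since one of them has fallen, all of them are of no effect. That brings down Paragraph 4 and Paragraph 6 as well. The remainder continues in force under Paragraph 5. That leaves Paragraph 1 and Paragraph 5 in effect. Paragraph 5 is among the surviving provisions, so the answer is yes.

Yes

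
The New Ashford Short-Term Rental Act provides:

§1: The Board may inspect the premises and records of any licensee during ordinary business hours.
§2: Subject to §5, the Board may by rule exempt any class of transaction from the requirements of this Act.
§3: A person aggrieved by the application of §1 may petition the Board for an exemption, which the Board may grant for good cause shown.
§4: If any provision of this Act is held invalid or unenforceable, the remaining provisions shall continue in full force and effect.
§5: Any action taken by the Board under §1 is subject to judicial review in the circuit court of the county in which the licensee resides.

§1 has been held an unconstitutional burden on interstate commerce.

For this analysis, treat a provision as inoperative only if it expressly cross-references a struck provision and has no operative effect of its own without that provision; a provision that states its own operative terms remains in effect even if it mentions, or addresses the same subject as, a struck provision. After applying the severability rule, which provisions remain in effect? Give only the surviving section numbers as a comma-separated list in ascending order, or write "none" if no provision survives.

2, 4

§1 is struck. §3 has no operative effect of its own apart from §1 and is therefore inoperative. The only function of §5 is the judicial-review right for §1, so it cannot stand once §1 is removed. Although §2 refers to §5, its operative terms do not depend on §5, so it remains in effect. §4 is a severability clause and preserves every provision that can still be given independent effect. §2 and §4 remain in effect.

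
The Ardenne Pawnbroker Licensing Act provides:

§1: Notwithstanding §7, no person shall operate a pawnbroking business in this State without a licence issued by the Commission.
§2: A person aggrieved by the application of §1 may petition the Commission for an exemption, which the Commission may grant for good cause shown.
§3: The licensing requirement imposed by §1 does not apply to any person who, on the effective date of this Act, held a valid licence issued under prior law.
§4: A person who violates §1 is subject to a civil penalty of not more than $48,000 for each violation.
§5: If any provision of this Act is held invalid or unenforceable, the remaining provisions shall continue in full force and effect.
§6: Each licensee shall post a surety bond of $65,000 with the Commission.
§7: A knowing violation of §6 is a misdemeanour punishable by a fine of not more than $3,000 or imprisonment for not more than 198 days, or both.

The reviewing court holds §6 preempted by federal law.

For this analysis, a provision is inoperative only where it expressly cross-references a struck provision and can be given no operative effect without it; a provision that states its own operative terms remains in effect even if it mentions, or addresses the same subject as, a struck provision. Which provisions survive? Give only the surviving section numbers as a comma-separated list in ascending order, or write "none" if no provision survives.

§6 is struck. §7 has no operative effect of its own apart from §6 and is therefore inoperative. §1 mentions §7 but its own obligation stands independently of §7, so §1 is not affected. Under the severability clause in §5, the remaining provisions continue in force. §1, §2, §3, §4, and §5 remain in effect.

1, 2, 3, 4, 5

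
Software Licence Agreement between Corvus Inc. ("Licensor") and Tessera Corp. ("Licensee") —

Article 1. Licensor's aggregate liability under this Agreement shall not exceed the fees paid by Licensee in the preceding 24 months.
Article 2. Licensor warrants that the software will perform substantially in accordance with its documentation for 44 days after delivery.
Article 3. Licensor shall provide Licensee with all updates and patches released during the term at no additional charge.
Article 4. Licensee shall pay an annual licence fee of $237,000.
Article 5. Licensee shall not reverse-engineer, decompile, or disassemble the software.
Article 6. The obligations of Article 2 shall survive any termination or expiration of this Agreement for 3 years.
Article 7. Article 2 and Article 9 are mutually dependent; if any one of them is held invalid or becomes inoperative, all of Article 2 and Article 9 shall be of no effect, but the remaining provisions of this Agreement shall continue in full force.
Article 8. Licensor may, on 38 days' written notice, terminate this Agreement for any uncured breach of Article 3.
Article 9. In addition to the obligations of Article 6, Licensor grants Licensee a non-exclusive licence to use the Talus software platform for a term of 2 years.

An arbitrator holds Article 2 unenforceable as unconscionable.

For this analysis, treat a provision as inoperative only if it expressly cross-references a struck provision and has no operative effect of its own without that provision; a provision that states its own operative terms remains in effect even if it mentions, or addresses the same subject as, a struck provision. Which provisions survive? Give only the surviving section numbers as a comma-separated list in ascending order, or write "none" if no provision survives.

1, 3, 4, 5, 7, 8

Article 2 is struck. The only function of Article 6 is the survival period for Article 2, so it cannot stand once Article 2 is removed. Article 7 declares Article 2 and Article 9 mutually dependent; since one of them has fallen, all of them are of no effect. That brings down Article 9 as well. The remainder continues in force under Article 7. That leaves Article 1, Article 3, Article 4, Article 5, Article 7, and Article 8 in effect.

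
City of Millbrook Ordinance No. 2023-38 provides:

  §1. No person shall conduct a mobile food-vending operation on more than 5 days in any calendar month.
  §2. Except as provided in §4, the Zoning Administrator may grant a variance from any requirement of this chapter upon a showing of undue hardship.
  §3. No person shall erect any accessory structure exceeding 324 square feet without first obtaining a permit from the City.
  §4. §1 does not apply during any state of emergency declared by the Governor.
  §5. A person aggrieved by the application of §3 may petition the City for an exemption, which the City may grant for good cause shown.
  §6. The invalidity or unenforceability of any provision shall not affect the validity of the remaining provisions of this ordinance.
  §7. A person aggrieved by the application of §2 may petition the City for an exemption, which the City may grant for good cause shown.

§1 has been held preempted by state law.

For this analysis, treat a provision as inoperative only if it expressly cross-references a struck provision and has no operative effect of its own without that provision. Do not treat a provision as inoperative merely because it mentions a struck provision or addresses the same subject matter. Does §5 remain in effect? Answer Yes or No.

§1 is struck. §4 has no operative effect of its own apart from §1 and is therefore inoperative. §2 mentions §4 but its own obligation stands independently of §4, so §2 is not affected. Under the severability clause in §6, the remaining provisions continue in force. §2, §3, §5, §6, and §7 remain in effect. §5 is among the surviving provisions, so the answer is yes.

Yes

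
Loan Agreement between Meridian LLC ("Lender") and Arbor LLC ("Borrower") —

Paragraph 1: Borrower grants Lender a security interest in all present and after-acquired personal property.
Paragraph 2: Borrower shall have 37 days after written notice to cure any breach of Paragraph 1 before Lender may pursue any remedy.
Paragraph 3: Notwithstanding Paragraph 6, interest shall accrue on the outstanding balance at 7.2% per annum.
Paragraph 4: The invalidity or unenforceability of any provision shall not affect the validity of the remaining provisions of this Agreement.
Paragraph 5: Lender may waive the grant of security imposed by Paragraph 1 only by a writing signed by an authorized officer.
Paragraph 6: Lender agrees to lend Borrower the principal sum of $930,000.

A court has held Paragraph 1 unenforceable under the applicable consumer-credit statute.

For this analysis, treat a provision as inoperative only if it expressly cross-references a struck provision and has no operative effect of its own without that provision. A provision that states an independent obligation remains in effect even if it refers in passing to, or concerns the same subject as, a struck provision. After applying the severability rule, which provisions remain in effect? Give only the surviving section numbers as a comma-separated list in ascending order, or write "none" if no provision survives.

3, 4, 6

Paragraph 1 is struck. Paragraph 2 merely fixes the cure period for breach of Paragraph 1; with Paragraph 1 gone it has nothing to operate on and falls away. Paragraph 5 merely fixes the waiver condition for Paragraph 1; with Paragraph 1 gone it has nothing to operate on and falls away. Under the severability clause in Paragraph 4, the remaining provisions continue in force. The provisions still in force are Paragraph 3, Paragraph 4, and Paragraph 6.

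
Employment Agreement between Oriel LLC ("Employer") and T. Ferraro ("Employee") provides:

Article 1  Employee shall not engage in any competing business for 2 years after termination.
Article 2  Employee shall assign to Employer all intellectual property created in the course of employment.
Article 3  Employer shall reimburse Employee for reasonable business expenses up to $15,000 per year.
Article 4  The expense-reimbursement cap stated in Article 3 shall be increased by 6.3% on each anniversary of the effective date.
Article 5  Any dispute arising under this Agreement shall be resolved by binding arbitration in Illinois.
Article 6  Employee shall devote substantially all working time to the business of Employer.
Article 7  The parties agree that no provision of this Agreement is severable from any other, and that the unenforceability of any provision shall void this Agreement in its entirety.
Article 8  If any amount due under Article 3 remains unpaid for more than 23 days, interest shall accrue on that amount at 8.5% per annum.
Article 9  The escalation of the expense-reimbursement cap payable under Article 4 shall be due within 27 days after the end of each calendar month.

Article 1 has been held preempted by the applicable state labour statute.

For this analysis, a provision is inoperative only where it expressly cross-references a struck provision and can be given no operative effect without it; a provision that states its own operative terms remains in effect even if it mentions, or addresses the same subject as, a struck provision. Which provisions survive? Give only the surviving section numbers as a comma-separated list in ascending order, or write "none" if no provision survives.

none

Article 1 is struck. Nothing else in the Agreement is defined by reference to Article 1. Article 7 provides that the Agreement is not severable, so the invalidity of any one provision voids the entire Agreement. No provision of the Agreement survives.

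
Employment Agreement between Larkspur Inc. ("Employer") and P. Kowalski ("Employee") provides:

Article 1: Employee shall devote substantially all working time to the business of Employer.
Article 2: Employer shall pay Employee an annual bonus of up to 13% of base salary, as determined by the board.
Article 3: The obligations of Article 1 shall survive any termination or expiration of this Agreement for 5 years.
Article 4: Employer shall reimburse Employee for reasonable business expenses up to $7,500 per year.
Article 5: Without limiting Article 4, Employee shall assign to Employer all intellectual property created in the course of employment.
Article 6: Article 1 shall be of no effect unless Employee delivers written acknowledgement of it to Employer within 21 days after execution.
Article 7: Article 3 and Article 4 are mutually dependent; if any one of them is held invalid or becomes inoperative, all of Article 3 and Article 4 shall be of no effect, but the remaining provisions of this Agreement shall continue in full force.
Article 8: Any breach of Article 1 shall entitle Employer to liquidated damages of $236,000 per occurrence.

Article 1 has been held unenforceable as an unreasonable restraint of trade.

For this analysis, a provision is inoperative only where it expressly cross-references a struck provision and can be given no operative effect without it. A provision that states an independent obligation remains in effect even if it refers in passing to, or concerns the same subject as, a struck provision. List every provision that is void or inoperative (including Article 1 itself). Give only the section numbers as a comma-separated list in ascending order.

1, 3, 4, 6, 8

Article 1 is struck. Article 3 operates only by reference to Article 1, so it falls with Article 1. The only function of Article 6 is the acknowledgement condition for Article 1, so it cannot stand once Article 1 is removed. Article 8 operates only by reference to Article 1, so it falls with Article 1. Article 5 mentions Article 4 but its own obligation stands independently of Article 4, so Article 5 is not affected. Article 7 declares Article 3 and Article 4 mutually dependent; since one of them has fallen, all of them are of no effect. That brings down Article 4 as well. The remainder continues in force under Article 7. The provisions still in force are Article 2, Article 5, and Article 7.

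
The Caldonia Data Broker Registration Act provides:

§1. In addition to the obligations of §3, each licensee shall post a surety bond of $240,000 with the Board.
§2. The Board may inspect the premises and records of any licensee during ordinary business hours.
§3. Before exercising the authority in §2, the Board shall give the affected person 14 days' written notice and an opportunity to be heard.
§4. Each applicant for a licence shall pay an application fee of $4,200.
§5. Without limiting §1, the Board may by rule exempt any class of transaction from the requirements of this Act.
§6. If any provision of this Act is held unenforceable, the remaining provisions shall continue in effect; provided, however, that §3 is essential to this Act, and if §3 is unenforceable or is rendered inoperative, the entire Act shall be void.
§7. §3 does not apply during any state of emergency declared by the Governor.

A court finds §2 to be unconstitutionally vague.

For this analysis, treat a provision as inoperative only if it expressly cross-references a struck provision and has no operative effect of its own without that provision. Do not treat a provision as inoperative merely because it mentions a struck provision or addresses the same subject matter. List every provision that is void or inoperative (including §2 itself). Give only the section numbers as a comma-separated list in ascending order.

1, 2, 3, 4, 5, 6, 7

§2 is struck. §3 operates only by reference to §2, so it falls with §2. The only function of §7 is the emergency suspension of §3, so it cannot stand once §3 is removed. §6 makes §3 an essential term, and §3 has been rendered inoperative by the cascade; under §6, the entire Act is therefore void. No provision of the Act survives.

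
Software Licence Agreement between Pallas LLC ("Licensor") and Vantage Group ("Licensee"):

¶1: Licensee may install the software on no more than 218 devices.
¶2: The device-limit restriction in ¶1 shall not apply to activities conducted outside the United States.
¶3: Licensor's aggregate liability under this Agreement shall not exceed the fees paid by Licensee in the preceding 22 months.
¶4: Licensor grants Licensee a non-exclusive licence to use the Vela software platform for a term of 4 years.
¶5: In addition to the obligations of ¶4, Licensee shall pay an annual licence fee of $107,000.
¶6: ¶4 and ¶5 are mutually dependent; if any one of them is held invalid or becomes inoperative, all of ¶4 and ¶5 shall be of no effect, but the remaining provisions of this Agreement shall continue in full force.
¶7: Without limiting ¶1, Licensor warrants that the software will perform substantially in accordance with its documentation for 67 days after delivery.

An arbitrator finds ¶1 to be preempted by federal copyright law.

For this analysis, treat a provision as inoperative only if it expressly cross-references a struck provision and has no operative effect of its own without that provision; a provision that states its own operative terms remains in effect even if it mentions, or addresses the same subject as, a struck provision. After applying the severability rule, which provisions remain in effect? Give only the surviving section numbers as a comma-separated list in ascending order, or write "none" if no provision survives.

3, 4, 5, 6, 7

¶1 is struck. The whole of ¶2 is the carve-out from the device-limit restriction, defined by reference to ¶1, so ¶2 cannot stand once ¶1 is removed. ¶7 mentions ¶1 but its own obligation stands independently of ¶1, so ¶7 is not affected. ¶6 ties ¶4 and ¶5 together, but none of those is affected here; the remaining provisions continue in force under ¶6. The provisions still in force are ¶3, ¶4, ¶5, ¶6, and ¶7.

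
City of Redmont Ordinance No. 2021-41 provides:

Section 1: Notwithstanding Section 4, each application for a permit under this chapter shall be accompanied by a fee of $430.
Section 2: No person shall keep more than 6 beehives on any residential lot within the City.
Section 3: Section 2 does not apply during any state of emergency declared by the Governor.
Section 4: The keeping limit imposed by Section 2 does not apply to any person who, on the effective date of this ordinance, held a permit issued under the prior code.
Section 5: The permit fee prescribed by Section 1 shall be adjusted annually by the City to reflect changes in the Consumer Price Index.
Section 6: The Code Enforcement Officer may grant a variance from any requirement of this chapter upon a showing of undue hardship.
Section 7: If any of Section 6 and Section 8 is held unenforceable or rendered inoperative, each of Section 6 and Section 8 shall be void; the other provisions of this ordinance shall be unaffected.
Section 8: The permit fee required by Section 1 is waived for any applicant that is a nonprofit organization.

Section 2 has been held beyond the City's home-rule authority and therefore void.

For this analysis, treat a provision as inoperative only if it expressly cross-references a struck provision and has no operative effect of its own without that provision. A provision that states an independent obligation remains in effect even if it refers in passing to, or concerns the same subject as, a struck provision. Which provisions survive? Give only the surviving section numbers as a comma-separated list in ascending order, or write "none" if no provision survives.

Section 2 is struck. The only function of Section 3 is the emergency suspension of Section 2, so it cannot stand once Section 2 is removed. Section 4 merely fixes the grandfather exemption from Section 2; with Section 2 gone it has nothing to operate on and falls away. Although Section 1 refers to Section 4, its operative terms do not depend on Section 4, so it remains in effect. Section 7 ties Section 6 and Section 8 together, but none of those is affected here; the remaining provisions continue in force under Section 7. That leaves Section 1, Section 5, Section 6, Section 7, and Section 8 in effect.

1, 5, 6, 7, 8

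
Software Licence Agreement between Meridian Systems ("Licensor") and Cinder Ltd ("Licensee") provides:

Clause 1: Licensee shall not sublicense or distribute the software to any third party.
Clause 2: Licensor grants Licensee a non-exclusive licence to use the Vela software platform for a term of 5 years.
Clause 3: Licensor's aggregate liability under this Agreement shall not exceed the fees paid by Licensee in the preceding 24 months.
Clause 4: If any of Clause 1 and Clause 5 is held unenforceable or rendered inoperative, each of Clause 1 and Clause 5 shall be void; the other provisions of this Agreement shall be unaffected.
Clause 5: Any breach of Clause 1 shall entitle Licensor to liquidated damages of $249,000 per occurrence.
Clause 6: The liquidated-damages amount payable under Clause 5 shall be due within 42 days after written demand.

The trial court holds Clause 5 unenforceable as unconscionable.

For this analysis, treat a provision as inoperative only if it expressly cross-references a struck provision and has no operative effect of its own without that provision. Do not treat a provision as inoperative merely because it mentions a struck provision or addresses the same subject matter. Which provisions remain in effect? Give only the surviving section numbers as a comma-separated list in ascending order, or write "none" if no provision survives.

2, 3, 4

Clause 5 is struck. Clause 6 has no operative effect of its own apart from Clause 5 and is therefore inoperative. Clause 4 declares Clause 1 and Clause 5 mutually dependent; since one of them has fallen, all of them are of no effect. That brings down Clause 1 as well. The remainder continues in force under Clause 4. Clause 2, Clause 3, and Clause 4 remain in effect.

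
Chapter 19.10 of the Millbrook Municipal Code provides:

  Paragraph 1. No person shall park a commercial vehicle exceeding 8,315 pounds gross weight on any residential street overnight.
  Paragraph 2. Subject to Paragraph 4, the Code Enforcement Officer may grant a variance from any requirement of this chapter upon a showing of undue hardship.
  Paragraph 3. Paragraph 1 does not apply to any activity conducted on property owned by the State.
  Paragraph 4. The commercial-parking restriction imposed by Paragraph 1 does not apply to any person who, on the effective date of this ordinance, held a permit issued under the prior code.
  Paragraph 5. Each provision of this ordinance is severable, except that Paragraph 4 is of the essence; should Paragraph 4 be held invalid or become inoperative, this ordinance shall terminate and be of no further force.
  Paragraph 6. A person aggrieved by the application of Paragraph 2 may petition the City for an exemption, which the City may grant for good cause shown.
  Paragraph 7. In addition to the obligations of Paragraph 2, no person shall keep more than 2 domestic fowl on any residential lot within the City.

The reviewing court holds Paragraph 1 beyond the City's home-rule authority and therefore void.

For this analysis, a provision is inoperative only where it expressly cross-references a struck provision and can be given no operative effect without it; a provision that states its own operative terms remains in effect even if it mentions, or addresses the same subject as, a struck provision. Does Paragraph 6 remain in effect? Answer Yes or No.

No

Paragraph 1 is struck. Paragraph 3 operates only by reference to Paragraph 1, so it falls with Paragraph 1. Paragraph 4 has no operative effect of its own apart from Paragraph 1 and is therefore inoperative. Paragraph 5 makes Paragraph 4 an essential term, and Paragraph 4 has been rendered inoperative by the cascade; under Paragraph 5, the entire ordinance is therefore void. No provision of the ordinance survives. Paragraph 6 is among the inoperative provisions, so the answer is no.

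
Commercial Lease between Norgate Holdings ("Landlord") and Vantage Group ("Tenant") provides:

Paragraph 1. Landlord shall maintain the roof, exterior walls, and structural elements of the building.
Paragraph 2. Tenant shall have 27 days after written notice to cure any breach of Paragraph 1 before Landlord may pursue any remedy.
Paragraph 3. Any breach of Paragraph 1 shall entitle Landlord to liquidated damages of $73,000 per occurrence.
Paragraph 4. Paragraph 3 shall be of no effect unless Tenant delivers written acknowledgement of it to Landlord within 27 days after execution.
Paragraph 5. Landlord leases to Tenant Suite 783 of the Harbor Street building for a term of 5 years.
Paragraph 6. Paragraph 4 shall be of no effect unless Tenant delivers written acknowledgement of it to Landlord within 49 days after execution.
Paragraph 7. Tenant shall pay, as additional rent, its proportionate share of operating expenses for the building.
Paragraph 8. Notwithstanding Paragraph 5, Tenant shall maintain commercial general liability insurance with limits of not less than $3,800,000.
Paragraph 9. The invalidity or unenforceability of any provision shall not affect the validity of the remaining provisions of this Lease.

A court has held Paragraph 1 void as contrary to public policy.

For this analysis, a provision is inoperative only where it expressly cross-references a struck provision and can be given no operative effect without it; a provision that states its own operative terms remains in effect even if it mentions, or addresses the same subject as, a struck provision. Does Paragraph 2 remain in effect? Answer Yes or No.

Paragraph 1 is struck. The only function of Paragraph 2 is the cure period for breach of Paragraph 1, so it cannot stand once Paragraph 1 is removed. Paragraph 3 operates only by reference to Paragraph 1, so it falls with Paragraph 1. Paragraph 4 operates only by reference to Paragraph 3, so it falls with Paragraph 3. The only function of Paragraph 6 is the acknowledgement condition for Paragraph 4, so it cannot stand once Paragraph 4 is removed. Under the severability clause in Paragraph 9, the remaining provisions continue in force. That leaves Paragraph 5, Paragraph 7, Paragraph 8, and Paragraph 9 in effect. Paragraph 2 is among the inoperative provisions, so the answer is no.

No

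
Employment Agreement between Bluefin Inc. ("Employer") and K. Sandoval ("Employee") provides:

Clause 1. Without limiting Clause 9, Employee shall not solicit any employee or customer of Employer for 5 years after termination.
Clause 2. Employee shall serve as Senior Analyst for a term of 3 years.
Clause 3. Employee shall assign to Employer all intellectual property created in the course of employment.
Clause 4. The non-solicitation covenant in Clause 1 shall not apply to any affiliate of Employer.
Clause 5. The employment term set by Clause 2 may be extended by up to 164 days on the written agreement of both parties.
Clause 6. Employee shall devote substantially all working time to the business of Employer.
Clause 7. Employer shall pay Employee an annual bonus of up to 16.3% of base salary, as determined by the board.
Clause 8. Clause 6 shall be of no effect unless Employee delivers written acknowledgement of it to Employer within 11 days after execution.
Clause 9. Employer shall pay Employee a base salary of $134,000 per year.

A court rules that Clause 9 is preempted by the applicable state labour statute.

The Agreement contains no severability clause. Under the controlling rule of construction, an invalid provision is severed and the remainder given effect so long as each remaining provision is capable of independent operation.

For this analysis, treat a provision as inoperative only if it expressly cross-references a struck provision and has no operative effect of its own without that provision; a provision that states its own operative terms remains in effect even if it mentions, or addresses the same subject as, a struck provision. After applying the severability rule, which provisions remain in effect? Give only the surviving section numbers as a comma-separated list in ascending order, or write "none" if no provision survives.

Clause 9 is struck. Although Clause 1 refers to Clause 9, its operative terms do not depend on Clause 9, so it remains in effect. No other provision's operative terms depend on Clause 9. With no severability clause, the stated default rule severs what cannot stand and enforces each remaining provision that can operate on its own. The provisions still in force are Clause 1, Clause 2, Clause 3, Clause 4, Clause 5, Clause 6, Clause 7, and Clause 8.

1, 2, 3, 4, 5, 6, 7, 8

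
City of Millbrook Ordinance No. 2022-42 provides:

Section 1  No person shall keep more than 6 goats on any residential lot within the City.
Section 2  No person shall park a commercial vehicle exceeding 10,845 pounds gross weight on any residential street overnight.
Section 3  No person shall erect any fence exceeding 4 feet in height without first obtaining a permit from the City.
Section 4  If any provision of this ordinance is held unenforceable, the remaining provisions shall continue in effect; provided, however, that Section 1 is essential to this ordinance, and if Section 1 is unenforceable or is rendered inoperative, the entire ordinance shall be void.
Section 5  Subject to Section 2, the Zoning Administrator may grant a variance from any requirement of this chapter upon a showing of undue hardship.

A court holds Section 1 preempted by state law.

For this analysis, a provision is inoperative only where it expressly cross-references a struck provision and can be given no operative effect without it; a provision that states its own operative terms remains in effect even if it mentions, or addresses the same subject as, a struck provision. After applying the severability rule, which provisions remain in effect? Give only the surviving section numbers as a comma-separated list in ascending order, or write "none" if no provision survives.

Section 1 is struck. Nothing else in the ordinance is defined by reference to Section 1. Section 4 makes Section 1 an essential term, and Section 1 is the provision held invalid; under Section 4, the entire ordinance is therefore void. No provision of the ordinance survives.

none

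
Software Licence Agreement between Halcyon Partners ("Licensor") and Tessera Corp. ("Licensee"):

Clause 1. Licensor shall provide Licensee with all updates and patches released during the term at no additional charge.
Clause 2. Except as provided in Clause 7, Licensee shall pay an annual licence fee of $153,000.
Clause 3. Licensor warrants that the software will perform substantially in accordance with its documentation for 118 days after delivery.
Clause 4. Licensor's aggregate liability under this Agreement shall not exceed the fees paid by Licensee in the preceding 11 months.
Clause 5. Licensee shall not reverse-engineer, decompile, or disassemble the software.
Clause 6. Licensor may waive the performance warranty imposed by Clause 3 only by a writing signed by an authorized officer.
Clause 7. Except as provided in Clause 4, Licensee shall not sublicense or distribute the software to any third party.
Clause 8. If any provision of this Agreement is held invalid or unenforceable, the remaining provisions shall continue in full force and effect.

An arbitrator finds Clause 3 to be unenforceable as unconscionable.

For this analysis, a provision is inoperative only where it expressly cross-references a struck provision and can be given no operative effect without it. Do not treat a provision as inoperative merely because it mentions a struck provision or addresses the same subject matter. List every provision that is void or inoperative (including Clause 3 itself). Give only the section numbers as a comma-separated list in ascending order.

3, 6

Clause 3 is struck. Clause 6 has no operative effect of its own apart from Clause 3 and is therefore inoperative. Clause 8 is a severability clause and preserves every provision that can still be given independent effect. The provisions still in force are Clause 1, Clause 2, Clause 4, Clause 5, Clause 7, and Clause 8.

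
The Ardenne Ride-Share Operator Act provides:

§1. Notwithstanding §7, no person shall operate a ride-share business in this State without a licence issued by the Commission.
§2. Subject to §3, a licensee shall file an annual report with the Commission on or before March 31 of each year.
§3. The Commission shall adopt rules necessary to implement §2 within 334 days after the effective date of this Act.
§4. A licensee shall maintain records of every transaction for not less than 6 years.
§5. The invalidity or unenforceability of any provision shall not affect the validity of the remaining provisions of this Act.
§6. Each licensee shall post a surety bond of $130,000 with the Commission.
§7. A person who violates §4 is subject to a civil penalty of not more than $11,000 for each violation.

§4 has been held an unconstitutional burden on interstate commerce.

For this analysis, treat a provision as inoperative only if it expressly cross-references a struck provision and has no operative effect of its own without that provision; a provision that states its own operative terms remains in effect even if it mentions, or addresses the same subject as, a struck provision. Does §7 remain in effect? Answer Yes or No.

No

§4 is struck. §7 has no operative effect of its own apart from §4 and is therefore inoperative. §1 mentions §7 but its own obligation stands independently of §7, so §1 is not affected. Under the severability clause in §5, the remaining provisions continue in force. The provisions still in force are §1, §2, §3, §5, and §6. §7 is among the inoperative provisions, so the answer is no.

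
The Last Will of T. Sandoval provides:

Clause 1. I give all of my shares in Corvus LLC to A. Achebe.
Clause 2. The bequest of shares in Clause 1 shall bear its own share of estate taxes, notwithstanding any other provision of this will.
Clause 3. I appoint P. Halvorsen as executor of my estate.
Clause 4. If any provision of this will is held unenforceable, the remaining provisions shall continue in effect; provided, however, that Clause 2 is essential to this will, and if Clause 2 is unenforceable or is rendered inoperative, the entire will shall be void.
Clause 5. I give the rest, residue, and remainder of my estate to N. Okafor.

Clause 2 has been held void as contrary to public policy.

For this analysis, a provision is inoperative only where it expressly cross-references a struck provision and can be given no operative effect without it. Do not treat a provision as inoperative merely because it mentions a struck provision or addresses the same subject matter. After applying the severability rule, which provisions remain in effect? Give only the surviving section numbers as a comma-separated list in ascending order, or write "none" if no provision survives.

none

Clause 2 is struck. No other provision's operative terms depend on Clause 2. Clause 4 makes Clause 2 an essential term, and Clause 2 is the provision held invalid; under Clause 4, the entire will is therefore void. No provision of the will survives.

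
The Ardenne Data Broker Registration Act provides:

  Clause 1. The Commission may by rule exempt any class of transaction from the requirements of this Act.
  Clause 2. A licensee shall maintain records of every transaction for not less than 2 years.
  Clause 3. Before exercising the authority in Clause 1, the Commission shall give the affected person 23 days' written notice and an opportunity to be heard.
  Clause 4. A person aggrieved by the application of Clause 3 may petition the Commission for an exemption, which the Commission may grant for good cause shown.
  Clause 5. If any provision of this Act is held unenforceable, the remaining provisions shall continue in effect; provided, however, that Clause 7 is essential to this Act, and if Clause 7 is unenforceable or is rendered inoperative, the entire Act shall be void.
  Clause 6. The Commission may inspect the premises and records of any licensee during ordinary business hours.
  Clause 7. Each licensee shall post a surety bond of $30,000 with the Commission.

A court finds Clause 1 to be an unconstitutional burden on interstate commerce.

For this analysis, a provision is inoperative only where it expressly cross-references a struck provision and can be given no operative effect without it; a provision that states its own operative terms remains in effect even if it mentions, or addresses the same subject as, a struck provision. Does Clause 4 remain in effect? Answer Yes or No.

Clause 1 is struck. Clause 3 operates only by reference to Clause 1, so it falls with Clause 1. Clause 4 operates only by reference to Clause 3, so it falls with Clause 3. Clause 5 makes Clause 7 an essential term, but Clause 7 is unaffected, so the severability proviso in Clause 5 preserves the remaining provisions. That leaves Clause 2, Clause 5, Clause 6, and Clause 7 in effect. Clause 4 is among the inoperative provisions, so the answer is no.

No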